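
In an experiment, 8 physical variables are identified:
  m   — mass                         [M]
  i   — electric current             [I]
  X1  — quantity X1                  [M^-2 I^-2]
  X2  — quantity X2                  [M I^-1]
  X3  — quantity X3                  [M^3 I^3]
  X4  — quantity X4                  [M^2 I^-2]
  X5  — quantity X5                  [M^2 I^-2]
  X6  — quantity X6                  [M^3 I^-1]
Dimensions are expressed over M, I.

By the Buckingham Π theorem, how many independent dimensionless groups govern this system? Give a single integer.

Write exponents as rows M,I / cols m,i,X1,X2,X3,X4,X5,X6:
  M: [ 1  0 -2  1  3  2  2  3]
  I: [ 0  1 -2 -1  3 -2 -2 -1]
Row reduction gives pivot columns m,i; rank = 2
Π count = n − r = 8 − 2 = 6

6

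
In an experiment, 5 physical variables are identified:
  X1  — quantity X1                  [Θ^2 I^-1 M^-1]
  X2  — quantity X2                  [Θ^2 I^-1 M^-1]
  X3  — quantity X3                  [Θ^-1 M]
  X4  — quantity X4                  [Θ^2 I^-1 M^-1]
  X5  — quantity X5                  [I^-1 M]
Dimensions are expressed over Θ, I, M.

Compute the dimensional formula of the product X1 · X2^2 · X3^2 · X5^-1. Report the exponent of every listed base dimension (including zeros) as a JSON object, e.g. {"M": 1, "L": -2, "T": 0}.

{"Θ": 4, "I": -2, "M": -2}

Dimensional matrix (Θ×I×M by X1×X2×X3×X4×X5):
  Θ: [ 2  2 -1  2  0]
  I: [-1 -1  0 -1 -1]
  M: [-1 -1  1 -1  1]
  [Θ]: (1)·2+(2)·2+(2)·-1+(-1)·0 = 4
  [I]: (1)·-1+(2)·-1+(2)·0+(-1)·-1 = -2
  [M]: (1)·-1+(2)·-1+(2)·1+(-1)·1 = -2
⇒ Θ^4 I^-2 M^-2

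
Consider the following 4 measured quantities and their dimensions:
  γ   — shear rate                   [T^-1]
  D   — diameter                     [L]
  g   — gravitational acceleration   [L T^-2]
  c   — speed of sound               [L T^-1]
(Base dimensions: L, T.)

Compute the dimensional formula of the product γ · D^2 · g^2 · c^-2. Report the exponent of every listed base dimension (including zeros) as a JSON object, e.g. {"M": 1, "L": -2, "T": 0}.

Exponent matrix [L,T] × [γ,D,g,c]:
  L: [ 0  1  1  1]
  T: [-1  0 -2 -1]
  [L]: (1)·0+(2)·1+(2)·1+(-2)·1 = 2
  [T]: (1)·-1+(2)·0+(2)·-2+(-2)·-1 = -3
⇒ L^2 T^-3

{"L": 2, "T": -3}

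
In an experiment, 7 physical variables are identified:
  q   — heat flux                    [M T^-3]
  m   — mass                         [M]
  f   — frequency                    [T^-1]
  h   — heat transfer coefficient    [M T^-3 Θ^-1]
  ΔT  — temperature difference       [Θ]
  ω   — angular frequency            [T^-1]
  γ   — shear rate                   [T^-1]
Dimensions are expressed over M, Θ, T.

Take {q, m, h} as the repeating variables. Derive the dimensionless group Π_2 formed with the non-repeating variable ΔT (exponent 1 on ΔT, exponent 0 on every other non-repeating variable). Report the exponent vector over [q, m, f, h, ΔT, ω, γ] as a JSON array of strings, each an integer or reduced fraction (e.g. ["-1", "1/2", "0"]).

["-1", "0", "0", "1", "1", "0", "0"]

Exponent matrix [M,Θ,T] × [q,m,f,h,ΔT,ω,γ]:
  M: [ 1  1  0  1  0  0  0]
  Θ: [ 0  0  0 -1  1  0  0]
  T: [-3  0 -1 -3  0 -1 -1]
Echelon form has 3 nonzero rows (pivots: q,m,h)
Repeat: q,m,h; free: f,ΔT,ω,γ
RREF:
  r0: [   1    0  1/3    0    1  1/3  1/3]
  r1: [   0    1 -1/3    0    0 -1/3 -1/3]
  r2: [   0    0    0    1   -1    0    0]
Fix exponent of ΔT at 1, f at 0, ω at 0, γ at 0; solve each RREF row for its pivot's exponent:
  r0: exp(q) + (1)·1 = 0 ⇒ exp(q) = -1
  r1: exp(m) + (0)·1 = 0 ⇒ exp(m) = 0
  r2: exp(h) + (-1)·1 = 0 ⇒ exp(h) = 1
Π_2 = q^-1 · h · ΔT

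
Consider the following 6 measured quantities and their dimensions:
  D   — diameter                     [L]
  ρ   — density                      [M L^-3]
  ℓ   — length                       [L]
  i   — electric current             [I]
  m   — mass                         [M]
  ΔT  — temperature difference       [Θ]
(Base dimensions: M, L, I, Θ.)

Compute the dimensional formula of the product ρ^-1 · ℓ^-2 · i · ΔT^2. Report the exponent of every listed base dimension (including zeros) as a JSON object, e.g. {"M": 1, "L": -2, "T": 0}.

{"M": -1, "L": 1, "I": 1, "Θ": 2}

Write exponents as rows M,L,I,Θ / cols D,ρ,ℓ,i,m,ΔT:
  M: [ 0  1  0  0  1  0]
  L: [ 1 -3  1  0  0  0]
  I: [ 0  0  0  1  0  0]
  Θ: [ 0  0  0  0  0  1]
  [M]: (-1)·1+(-2)·0+(1)·0+(2)·0 = -1
  [L]: (-1)·-3+(-2)·1+(1)·0+(2)·0 = 1
  [I]: (-1)·0+(-2)·0+(1)·1+(2)·0 = 1
  [Θ]: (-1)·0+(-2)·0+(1)·0+(2)·1 = 2
⇒ M^-1 L I Θ^2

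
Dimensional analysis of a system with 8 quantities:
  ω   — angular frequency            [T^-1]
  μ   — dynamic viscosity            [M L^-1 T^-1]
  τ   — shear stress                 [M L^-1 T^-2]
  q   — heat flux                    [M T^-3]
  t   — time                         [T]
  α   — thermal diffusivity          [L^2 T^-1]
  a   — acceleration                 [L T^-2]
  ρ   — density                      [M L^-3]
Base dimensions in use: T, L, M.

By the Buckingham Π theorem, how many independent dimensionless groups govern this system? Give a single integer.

5

Exponent matrix [T,L,M] × [ω,μ,τ,q,t,α,a,ρ]:
  T: [-1 -1 -2 -3  1 -1 -2  0]
  L: [ 0 -1 -1  0  0  2  1 -3]
  M: [ 0  1  1  1  0  0  0  1]
Echelon form has 3 nonzero rows (pivots: ω,μ,q)
Π count = n − r = 8 − 3 = 5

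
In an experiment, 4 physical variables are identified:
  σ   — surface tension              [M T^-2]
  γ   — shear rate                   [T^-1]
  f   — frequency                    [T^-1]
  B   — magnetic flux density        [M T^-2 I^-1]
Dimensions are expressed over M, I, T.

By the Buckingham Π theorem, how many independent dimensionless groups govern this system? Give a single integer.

1

Write exponents as rows M,I,T / cols σ,γ,f,B:
  M: [ 1  0  0  1]
  I: [ 0  0  0 -1]
  T: [-2 -1 -1 -2]
RREF → pivots at {σ,γ,B} ⇒ r = 3
Π count = n − r = 4 − 3 = 1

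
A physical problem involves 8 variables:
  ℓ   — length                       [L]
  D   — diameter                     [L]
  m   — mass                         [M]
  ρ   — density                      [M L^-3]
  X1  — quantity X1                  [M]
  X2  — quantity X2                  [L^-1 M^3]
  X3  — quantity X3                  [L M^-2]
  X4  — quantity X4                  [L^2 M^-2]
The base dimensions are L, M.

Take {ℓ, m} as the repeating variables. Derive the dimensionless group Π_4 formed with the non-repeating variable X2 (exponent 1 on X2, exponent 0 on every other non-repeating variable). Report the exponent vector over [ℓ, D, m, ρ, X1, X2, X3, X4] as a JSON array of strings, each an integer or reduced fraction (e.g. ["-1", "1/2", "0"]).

Exponent matrix [L,M] × [ℓ,D,m,ρ,X1,X2,X3,X4]:
  L: [ 1  1  0 -3  0 -1  1  2]
  M: [ 0  0  1  1  1  3 -2 -2]
Echelon form has 2 nonzero rows (pivots: ℓ,m)
Repeat: ℓ,m; free: D,ρ,X1,X2,X3,X4
RREF:
  r0: [   1    1    0   -3    0   -1    1    2]
  r1: [   0    0    1    1    1    3   -2   -2]
Fix exponent of X2 at 1, D at 0, ρ at 0, X1 at 0, X3 at 0, X4 at 0; solve each RREF row for its pivot's exponent:
  r0: exp(ℓ) + (-1)·1 = 0 ⇒ exp(ℓ) = 1
  r1: exp(m) + (3)·1 = 0 ⇒ exp(m) = -3
Π_4 = ℓ · m^-3 · X2

["1", "0", "-3", "0", "0", "1", "0", "0"]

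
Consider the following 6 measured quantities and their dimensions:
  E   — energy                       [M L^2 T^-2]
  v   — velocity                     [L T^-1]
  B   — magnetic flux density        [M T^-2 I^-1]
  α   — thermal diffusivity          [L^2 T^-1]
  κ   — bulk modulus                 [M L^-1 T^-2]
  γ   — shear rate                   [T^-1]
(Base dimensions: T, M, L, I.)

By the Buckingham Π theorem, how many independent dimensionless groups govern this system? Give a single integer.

2

Write exponents as rows T,M,L,I / cols E,v,B,α,κ,γ:
  T: [-2 -1 -2 -1 -2 -1]
  M: [ 1  0  1  0  1  0]
  L: [ 2  1  0  2 -1  0]
  I: [ 0  0 -1  0  0  0]
Echelon form has 4 nonzero rows (pivots: E,v,B,α)
6 vars − rank 4 = 2 Π groups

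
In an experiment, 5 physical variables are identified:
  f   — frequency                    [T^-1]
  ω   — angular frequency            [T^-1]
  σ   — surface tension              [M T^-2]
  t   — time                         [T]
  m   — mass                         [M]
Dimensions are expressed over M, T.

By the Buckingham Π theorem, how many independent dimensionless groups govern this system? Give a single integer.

3

Dimensional matrix (M×T by f×ω×σ×t×m):
  M: [ 0  0  1  0  1]
  T: [-1 -1 -2  1  0]
RREF → pivots at {f,σ} ⇒ r = 2
n=5, r=2 ⇒ 3 dimensionless groups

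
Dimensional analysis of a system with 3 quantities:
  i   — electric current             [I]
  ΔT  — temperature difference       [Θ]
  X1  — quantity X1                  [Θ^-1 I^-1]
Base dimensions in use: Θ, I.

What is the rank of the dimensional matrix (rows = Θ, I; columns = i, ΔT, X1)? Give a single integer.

2

Exponent matrix [Θ,I] × [i,ΔT,X1]:
  Θ: [ 0  1 -1]
  I: [ 1  0 -1]
Echelon form has 2 nonzero rows (pivots: i,ΔT)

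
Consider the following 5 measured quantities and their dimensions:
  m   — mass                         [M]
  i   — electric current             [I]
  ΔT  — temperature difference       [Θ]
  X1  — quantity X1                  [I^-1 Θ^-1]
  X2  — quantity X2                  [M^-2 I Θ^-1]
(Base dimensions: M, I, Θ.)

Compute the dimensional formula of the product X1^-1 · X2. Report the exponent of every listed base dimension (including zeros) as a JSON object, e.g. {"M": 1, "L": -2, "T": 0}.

Exponent matrix [M,I,Θ] × [m,i,ΔT,X1,X2]:
  M: [ 1  0  0  0 -2]
  I: [ 0  1  0 -1  1]
  Θ: [ 0  0  1 -1 -1]
  [M]: (-1)·0+(1)·-2 = -2
  [I]: (-1)·-1+(1)·1 = 2
  [Θ]: (-1)·-1+(1)·-1 = 0
⇒ M^-2 I^2

{"M": -2, "I": 2, "Θ": 0}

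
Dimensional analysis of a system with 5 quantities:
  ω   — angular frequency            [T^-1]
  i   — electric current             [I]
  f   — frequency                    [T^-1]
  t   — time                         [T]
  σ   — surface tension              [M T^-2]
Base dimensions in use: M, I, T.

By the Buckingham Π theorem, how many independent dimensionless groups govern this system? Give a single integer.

2

Exponent matrix [M,I,T] × [ω,i,f,t,σ]:
  M: [ 0  0  0  0  1]
  I: [ 0  1  0  0  0]
  T: [-1  0 -1  1 -2]
RREF → pivots at {ω,i,σ} ⇒ r = 3
5 vars − rank 3 = 2 Π groups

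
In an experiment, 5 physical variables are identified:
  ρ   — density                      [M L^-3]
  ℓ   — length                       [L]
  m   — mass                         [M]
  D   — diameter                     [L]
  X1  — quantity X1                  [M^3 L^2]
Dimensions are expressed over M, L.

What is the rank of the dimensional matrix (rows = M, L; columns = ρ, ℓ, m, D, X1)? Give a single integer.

Exponent matrix [M,L] × [ρ,ℓ,m,D,X1]:
  M: [ 1  0  1  0  3]
  L: [-3  1  0  1  2]
Echelon form has 2 nonzero rows (pivots: ρ,ℓ)

2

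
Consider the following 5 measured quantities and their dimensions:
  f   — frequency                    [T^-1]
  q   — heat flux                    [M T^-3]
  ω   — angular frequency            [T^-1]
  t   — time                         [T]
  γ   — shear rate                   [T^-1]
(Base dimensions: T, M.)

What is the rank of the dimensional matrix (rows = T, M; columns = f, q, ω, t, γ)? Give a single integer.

2

Write exponents as rows T,M / cols f,q,ω,t,γ:
  T: [-1 -3 -1  1 -1]
  M: [ 0  1  0  0  0]
RREF → pivots at {f,q} ⇒ r = 2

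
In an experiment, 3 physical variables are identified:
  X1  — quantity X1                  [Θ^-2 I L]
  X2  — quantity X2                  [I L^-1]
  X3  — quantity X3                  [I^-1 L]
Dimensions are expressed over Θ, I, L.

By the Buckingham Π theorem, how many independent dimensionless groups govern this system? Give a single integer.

Exponent matrix [Θ,I,L] × [X1,X2,X3]:
  Θ: [-2  0  0]
  I: [ 1  1 -1]
  L: [ 1 -1  1]
Echelon form has 2 nonzero rows (pivots: X1,X2)
Π count = n − r = 3 − 2 = 1

1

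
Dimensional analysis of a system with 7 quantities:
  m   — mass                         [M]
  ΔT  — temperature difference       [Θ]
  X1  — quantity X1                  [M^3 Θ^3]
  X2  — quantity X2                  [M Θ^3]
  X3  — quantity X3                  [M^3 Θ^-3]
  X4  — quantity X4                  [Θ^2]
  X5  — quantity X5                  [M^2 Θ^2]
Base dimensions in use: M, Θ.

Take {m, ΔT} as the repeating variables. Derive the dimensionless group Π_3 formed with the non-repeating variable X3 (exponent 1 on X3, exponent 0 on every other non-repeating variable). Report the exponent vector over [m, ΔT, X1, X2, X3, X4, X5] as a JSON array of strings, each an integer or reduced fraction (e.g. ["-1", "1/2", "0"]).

["-3", "3", "0", "0", "1", "0", "0"]

Exponent matrix [M,Θ] × [m,ΔT,X1,X2,X3,X4,X5]:
  M: [ 1  0  3  1  3  0  2]
  Θ: [ 0  1  3  3 -3  2  2]
Row reduction gives pivot columns m,ΔT; rank = 2
Pivot set = {m,ΔT}, free = {X1,X2,X3,X4,X5}
RREF:
  r0: [   1    0    3    1    3    0    2]
  r1: [   0    1    3    3   -3    2    2]
Fix exponent of X3 at 1, X1 at 0, X2 at 0, X4 at 0, X5 at 0; solve each RREF row for its pivot's exponent:
  r0: exp(m) + (3)·1 = 0 ⇒ exp(m) = -3
  r1: exp(ΔT) + (-3)·1 = 0 ⇒ exp(ΔT) = 3
Π_3 = m^-3 · ΔT^3 · X3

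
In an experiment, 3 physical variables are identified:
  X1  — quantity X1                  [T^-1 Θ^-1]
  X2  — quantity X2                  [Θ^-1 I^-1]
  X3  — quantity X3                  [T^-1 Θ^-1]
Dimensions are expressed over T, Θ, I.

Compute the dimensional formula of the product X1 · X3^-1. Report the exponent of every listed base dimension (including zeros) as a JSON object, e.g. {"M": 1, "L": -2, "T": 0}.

Write exponents as rows T,Θ,I / cols X1,X2,X3:
  T: [-1  0 -1]
  Θ: [-1 -1 -1]
  I: [ 0 -1  0]
  [T]: (1)·-1+(-1)·-1 = 0
  [Θ]: (1)·-1+(-1)·-1 = 0
  [I]: (1)·0+(-1)·0 = 0
⇒ 1 (dimensionless)

{"T": 0, "Θ": 0, "I": 0}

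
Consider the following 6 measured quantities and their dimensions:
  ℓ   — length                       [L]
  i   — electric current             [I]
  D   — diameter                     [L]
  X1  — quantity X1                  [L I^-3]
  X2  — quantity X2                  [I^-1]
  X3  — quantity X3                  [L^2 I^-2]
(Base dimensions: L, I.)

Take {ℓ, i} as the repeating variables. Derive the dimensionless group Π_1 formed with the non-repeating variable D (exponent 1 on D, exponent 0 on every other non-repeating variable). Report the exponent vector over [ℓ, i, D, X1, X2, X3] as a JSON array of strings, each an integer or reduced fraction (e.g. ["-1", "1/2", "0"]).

["-1", "0", "1", "0", "0", "0"]

Exponent matrix [L,I] × [ℓ,i,D,X1,X2,X3]:
  L: [ 1  0  1  1  0  2]
  I: [ 0  1  0 -3 -1 -2]
Echelon form has 2 nonzero rows (pivots: ℓ,i)
Pivot set = {ℓ,i}, free = {D,X1,X2,X3}
RREF:
  r0: [   1    0    1    1    0    2]
  r1: [   0    1    0   -3   -1   -2]
Fix exponent of D at 1, X1 at 0, X2 at 0, X3 at 0; solve each RREF row for its pivot's exponent:
  r0: exp(ℓ) + (1)·1 = 0 ⇒ exp(ℓ) = -1
  r1: exp(i) + (0)·1 = 0 ⇒ exp(i) = 0
Π_1 = ℓ^-1 · D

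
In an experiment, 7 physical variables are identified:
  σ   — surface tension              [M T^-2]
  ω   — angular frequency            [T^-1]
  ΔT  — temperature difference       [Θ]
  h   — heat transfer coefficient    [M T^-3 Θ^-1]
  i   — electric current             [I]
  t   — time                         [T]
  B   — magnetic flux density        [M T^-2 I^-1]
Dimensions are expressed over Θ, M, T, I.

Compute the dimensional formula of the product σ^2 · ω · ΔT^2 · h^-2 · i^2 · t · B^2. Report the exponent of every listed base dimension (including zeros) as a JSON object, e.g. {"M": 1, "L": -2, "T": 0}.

Dimensional matrix (Θ×M×T×I by σ×ω×ΔT×h×i×t×B):
  Θ: [ 0  0  1 -1  0  0  0]
  M: [ 1  0  0  1  0  0  1]
  T: [-2 -1  0 -3  0  1 -2]
  I: [ 0  0  0  0  1  0 -1]
  [Θ]: (2)·0+(1)·0+(2)·1+(-2)·-1+(2)·0+(1)·0+(2)·0 = 4
  [M]: (2)·1+(1)·0+(2)·0+(-2)·1+(2)·0+(1)·0+(2)·1 = 2
  [T]: (2)·-2+(1)·-1+(2)·0+(-2)·-3+(2)·0+(1)·1+(2)·-2 = -2
  [I]: (2)·0+(1)·0+(2)·0+(-2)·0+(2)·1+(1)·0+(2)·-1 = 0
⇒ Θ^4 M^2 T^-2

{"Θ": 4, "M": 2, "T": -2, "I": 0}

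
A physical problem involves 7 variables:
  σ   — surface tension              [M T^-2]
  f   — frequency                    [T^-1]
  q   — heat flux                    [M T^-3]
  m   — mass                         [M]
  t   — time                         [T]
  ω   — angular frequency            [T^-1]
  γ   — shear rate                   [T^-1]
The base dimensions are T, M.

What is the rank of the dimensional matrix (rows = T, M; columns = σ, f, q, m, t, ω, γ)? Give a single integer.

2

Exponent matrix [T,M] × [σ,f,q,m,t,ω,γ]:
  T: [-2 -1 -3  0  1 -1 -1]
  M: [ 1  0  1  1  0  0  0]
Echelon form has 2 nonzero rows (pivots: σ,f)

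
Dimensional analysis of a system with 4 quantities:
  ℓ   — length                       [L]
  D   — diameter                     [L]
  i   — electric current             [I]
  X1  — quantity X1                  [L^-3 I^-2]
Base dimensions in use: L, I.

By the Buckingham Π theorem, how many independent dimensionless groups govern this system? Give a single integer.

2

Exponent matrix [L,I] × [ℓ,D,i,X1]:
  L: [ 1  1  0 -3]
  I: [ 0  0  1 -2]
Echelon form has 2 nonzero rows (pivots: ℓ,i)
4 vars − rank 2 = 2 Π groups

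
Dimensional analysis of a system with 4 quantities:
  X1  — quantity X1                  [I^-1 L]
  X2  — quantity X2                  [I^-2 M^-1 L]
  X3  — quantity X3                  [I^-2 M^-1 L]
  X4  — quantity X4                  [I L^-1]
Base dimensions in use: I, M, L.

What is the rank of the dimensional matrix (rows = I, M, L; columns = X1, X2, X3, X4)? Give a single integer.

Dimensional matrix (I×M×L by X1×X2×X3×X4):
  I: [-1 -2 -2  1]
  M: [ 0 -1 -1  0]
  L: [ 1  1  1 -1]
Echelon form has 2 nonzero rows (pivots: X1,X2)

2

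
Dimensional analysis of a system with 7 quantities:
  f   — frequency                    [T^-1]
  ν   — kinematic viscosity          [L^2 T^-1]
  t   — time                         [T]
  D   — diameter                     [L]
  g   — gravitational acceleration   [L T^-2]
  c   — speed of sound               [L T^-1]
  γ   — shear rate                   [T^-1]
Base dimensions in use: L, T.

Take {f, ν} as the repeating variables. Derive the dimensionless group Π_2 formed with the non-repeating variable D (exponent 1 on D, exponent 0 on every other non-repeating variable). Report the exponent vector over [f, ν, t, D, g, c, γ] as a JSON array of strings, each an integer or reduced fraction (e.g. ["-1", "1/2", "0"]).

["1/2", "-1/2", "0", "1", "0", "0", "0"]

Dimensional matrix (L×T by f×ν×t×D×g×c×γ):
  L: [ 0  2  0  1  1  1  0]
  T: [-1 -1  1  0 -2 -1 -1]
Row reduction gives pivot columns f,ν; rank = 2
Repeat: f,ν; free: t,D,g,c,γ
RREF:
  r0: [   1    0   -1 -1/2  3/2  1/2    1]
  r1: [   0    1    0  1/2  1/2  1/2    0]
Fix exponent of D at 1, t at 0, g at 0, c at 0, γ at 0; solve each RREF row for its pivot's exponent:
  r0: exp(f) + (-1/2)·1 = 0 ⇒ exp(f) = 1/2
  r1: exp(ν) + (1/2)·1 = 0 ⇒ exp(ν) = -1/2
Π_2 = f^(1/2) · ν^(-1/2) · D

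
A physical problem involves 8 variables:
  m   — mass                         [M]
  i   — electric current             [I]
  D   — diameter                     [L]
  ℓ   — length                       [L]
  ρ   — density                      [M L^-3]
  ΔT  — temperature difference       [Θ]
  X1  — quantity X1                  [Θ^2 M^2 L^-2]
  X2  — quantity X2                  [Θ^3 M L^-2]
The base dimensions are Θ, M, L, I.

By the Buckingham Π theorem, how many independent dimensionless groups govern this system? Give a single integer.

4

Dimensional matrix (Θ×M×L×I by m×i×D×ℓ×ρ×ΔT×X1×X2):
  Θ: [ 0  0  0  0  0  1  2  3]
  M: [ 1  0  0  0  1  0  2  1]
  L: [ 0  0  1  1 -3  0 -2 -2]
  I: [ 0  1  0  0  0  0  0  0]
Row reduction gives pivot columns m,i,D,ΔT; rank = 4
n=8, r=4 ⇒ 4 dimensionless groups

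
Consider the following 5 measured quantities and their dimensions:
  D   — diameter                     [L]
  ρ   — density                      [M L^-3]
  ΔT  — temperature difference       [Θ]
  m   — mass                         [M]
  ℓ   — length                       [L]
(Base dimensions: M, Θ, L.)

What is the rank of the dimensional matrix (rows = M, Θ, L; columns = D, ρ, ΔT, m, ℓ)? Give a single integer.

Exponent matrix [M,Θ,L] × [D,ρ,ΔT,m,ℓ]:
  M: [ 0  1  0  1  0]
  Θ: [ 0  0  1  0  0]
  L: [ 1 -3  0  0  1]
RREF → pivots at {D,ρ,ΔT} ⇒ r = 3

3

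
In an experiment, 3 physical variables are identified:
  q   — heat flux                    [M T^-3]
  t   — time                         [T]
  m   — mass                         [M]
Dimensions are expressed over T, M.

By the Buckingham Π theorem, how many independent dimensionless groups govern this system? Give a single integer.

Write exponents as rows T,M / cols q,t,m:
  T: [-3  1  0]
  M: [ 1  0  1]
Echelon form has 2 nonzero rows (pivots: q,t)
Π count = n − r = 3 − 2 = 1

1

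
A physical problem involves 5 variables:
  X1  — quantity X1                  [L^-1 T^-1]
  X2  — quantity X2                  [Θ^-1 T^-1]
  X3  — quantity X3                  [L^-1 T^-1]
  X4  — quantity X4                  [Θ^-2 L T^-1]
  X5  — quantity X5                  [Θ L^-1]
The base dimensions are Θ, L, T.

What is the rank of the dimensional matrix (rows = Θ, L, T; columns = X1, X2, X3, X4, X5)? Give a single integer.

2

Write exponents as rows Θ,L,T / cols X1,X2,X3,X4,X5:
  Θ: [ 0 -1  0 -2  1]
  L: [-1  0 -1  1 -1]
  T: [-1 -1 -1 -1  0]
RREF → pivots at {X1,X2} ⇒ r = 2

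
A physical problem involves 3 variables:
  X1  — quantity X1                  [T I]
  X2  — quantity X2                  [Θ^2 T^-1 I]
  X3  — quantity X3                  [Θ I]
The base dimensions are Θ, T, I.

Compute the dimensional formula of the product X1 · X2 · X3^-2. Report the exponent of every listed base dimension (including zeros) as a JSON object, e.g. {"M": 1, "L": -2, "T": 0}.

Exponent matrix [Θ,T,I] × [X1,X2,X3]:
  Θ: [ 0  2  1]
  T: [ 1 -1  0]
  I: [ 1  1  1]
  [Θ]: (1)·0+(1)·2+(-2)·1 = 0
  [T]: (1)·1+(1)·-1+(-2)·0 = 0
  [I]: (1)·1+(1)·1+(-2)·1 = 0
⇒ 1 (dimensionless)

{"Θ": 0, "T": 0, "I": 0}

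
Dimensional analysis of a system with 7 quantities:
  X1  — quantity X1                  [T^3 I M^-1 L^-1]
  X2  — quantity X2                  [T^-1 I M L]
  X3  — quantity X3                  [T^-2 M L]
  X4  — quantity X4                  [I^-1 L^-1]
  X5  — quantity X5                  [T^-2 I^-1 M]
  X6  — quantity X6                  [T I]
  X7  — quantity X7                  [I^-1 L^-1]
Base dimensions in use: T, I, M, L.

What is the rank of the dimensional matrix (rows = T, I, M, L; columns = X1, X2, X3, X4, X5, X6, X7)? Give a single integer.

Exponent matrix [T,I,M,L] × [X1,X2,X3,X4,X5,X6,X7]:
  T: [ 3 -1 -2  0 -2  1  0]
  I: [ 1  1  0 -1 -1  1 -1]
  M: [-1  1  1  0  1  0  0]
  L: [-1  1  1 -1  0  0 -1]
RREF → pivots at {X1,X2,X4} ⇒ r = 3

3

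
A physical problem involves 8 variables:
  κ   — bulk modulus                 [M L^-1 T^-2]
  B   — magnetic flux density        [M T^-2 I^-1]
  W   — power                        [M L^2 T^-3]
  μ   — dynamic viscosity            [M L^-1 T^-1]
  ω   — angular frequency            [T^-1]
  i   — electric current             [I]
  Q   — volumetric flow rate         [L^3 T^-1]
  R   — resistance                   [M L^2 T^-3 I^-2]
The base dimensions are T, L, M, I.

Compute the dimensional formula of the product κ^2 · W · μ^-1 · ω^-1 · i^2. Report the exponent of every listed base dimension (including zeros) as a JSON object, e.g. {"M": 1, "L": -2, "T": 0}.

Dimensional matrix (T×L×M×I by κ×B×W×μ×ω×i×Q×R):
  T: [-2 -2 -3 -1 -1  0 -1 -3]
  L: [-1  0  2 -1  0  0  3  2]
  M: [ 1  1  1  1  0  0  0  1]
  I: [ 0 -1  0  0  0  1  0 -2]
  [T]: (2)·-2+(1)·-3+(-1)·-1+(-1)·-1+(2)·0 = -5
  [L]: (2)·-1+(1)·2+(-1)·-1+(-1)·0+(2)·0 = 1
  [M]: (2)·1+(1)·1+(-1)·1+(-1)·0+(2)·0 = 2
  [I]: (2)·0+(1)·0+(-1)·0+(-1)·0+(2)·1 = 2
⇒ T^-5 L M^2 I^2

{"T": -5, "L": 1, "M": 2, "I": 2}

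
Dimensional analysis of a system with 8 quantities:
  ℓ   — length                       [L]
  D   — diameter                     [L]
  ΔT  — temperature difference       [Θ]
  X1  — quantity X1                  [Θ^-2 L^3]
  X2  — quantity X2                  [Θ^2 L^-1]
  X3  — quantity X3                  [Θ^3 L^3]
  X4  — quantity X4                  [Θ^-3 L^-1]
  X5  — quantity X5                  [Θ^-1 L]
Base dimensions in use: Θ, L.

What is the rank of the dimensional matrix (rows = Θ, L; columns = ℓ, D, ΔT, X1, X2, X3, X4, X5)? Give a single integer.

Dimensional matrix (Θ×L by ℓ×D×ΔT×X1×X2×X3×X4×X5):
  Θ: [ 0  0  1 -2  2  3 -3 -1]
  L: [ 1  1  0  3 -1  3 -1  1]
Row reduction gives pivot columns ℓ,ΔT; rank = 2

2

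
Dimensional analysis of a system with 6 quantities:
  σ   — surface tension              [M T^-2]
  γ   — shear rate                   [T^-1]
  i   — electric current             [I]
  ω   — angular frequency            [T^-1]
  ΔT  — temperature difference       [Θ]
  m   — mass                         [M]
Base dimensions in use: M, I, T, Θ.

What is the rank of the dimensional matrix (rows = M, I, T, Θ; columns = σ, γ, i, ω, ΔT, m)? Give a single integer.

4

Write exponents as rows M,I,T,Θ / cols σ,γ,i,ω,ΔT,m:
  M: [ 1  0  0  0  0  1]
  I: [ 0  0  1  0  0  0]
  T: [-2 -1  0 -1  0  0]
  Θ: [ 0  0  0  0  1  0]
RREF → pivots at {σ,γ,i,ΔT} ⇒ r = 4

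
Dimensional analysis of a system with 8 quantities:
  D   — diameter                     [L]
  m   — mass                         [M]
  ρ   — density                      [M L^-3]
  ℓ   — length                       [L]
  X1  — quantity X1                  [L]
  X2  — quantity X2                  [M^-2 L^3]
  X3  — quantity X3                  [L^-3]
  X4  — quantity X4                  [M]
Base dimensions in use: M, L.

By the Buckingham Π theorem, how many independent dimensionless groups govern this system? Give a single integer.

6

Exponent matrix [M,L] × [D,m,ρ,ℓ,X1,X2,X3,X4]:
  M: [ 0  1  1  0  0 -2  0  1]
  L: [ 1  0 -3  1  1  3 -3  0]
Echelon form has 2 nonzero rows (pivots: D,m)
8 vars − rank 2 = 6 Π groups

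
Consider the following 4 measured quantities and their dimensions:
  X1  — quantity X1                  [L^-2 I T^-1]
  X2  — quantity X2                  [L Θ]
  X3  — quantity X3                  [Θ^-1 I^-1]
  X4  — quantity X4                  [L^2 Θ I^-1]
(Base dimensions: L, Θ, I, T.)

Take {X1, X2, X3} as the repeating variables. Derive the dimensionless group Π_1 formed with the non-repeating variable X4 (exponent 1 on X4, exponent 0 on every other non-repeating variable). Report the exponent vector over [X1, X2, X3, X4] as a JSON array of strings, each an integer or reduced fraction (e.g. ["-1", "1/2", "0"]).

["0", "-2", "-1", "1"]

Exponent matrix [L,Θ,I,T] × [X1,X2,X3,X4]:
  L: [-2  1  0  2]
  Θ: [ 0  1 -1  1]
  I: [ 1  0 -1 -1]
  T: [-1  0  0  0]
RREF → pivots at {X1,X2,X3} ⇒ r = 3
Pivot set = {X1,X2,X3}, free = {X4}
RREF:
  r0: [   1    0    0    0]
  r1: [   0    1    0    2]
  r2: [   0    0    1    1]
  r3: [   0    0    0    0]
Fix exponent of X4 at 1; solve each RREF row for its pivot's exponent:
  r0: exp(X1) + (0)·1 = 0 ⇒ exp(X1) = 0
  r1: exp(X2) + (2)·1 = 0 ⇒ exp(X2) = -2
  r2: exp(X3) + (1)·1 = 0 ⇒ exp(X3) = -1
Π_1 = X2^-2 · X3^-1 · X4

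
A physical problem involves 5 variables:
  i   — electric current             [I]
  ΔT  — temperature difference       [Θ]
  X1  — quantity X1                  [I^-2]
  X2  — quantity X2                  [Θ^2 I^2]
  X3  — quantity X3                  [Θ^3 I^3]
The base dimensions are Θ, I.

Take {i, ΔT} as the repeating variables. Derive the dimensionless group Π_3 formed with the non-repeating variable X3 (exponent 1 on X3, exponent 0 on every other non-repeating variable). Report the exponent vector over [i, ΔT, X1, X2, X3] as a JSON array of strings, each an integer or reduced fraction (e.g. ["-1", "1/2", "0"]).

Write exponents as rows Θ,I / cols i,ΔT,X1,X2,X3:
  Θ: [ 0  1  0  2  3]
  I: [ 1  0 -2  2  3]
Row reduction gives pivot columns i,ΔT; rank = 2
Repeat: i,ΔT; free: X1,X2,X3
RREF:
  r0: [   1    0   -2    2    3]
  r1: [   0    1    0    2    3]
Fix exponent of X3 at 1, X1 at 0, X2 at 0; solve each RREF row for its pivot's exponent:
  r0: exp(i) + (3)·1 = 0 ⇒ exp(i) = -3
  r1: exp(ΔT) + (3)·1 = 0 ⇒ exp(ΔT) = -3
Π_3 = i^-3 · ΔT^-3 · X3

["-3", "-3", "0", "0", "1"]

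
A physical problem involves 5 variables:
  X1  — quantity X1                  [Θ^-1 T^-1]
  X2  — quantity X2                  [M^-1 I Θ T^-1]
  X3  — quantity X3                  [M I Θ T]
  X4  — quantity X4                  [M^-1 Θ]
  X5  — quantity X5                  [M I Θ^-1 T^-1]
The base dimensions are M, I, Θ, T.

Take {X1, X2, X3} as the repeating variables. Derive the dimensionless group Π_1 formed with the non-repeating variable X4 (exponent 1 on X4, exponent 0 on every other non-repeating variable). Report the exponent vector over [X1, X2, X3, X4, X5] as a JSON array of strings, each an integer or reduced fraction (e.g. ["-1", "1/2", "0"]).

["1", "-1/2", "1/2", "1", "0"]

Write exponents as rows M,I,Θ,T / cols X1,X2,X3,X4,X5:
  M: [ 0 -1  1 -1  1]
  I: [ 0  1  1  0  1]
  Θ: [-1  1  1  1 -1]
  T: [-1 -1  1  0 -1]
Echelon form has 3 nonzero rows (pivots: X1,X2,X3)
Pivot set = {X1,X2,X3}, free = {X4,X5}
RREF:
  r0: [   1    0    0   -1    2]
  r1: [   0    1    0  1/2    0]
  r2: [   0    0    1 -1/2    1]
  r3: [   0    0    0    0    0]
Fix exponent of X4 at 1, X5 at 0; solve each RREF row for its pivot's exponent:
  r0: exp(X1) + (-1)·1 = 0 ⇒ exp(X1) = 1
  r1: exp(X2) + (1/2)·1 = 0 ⇒ exp(X2) = -1/2
  r2: exp(X3) + (-1/2)·1 = 0 ⇒ exp(X3) = 1/2
Π_1 = X1 · X2^(-1/2) · X3^(1/2) · X4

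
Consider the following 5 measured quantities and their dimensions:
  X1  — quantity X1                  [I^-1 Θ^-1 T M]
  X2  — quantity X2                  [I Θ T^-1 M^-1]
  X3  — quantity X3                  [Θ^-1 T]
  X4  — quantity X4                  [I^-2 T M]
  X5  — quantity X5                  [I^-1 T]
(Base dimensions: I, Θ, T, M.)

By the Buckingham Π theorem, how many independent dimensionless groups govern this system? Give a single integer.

2

Dimensional matrix (I×Θ×T×M by X1×X2×X3×X4×X5):
  I: [-1  1  0 -2 -1]
  Θ: [-1  1 -1  0  0]
  T: [ 1 -1  1  1  1]
  M: [ 1 -1  0  1  0]
Echelon form has 3 nonzero rows (pivots: X1,X3,X4)
n=5, r=3 ⇒ 2 dimensionless groups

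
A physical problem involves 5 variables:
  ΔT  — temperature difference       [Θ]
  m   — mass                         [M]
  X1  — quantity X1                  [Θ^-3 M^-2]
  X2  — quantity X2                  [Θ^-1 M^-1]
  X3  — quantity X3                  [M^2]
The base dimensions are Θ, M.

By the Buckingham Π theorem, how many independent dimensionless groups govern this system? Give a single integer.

3

Exponent matrix [Θ,M] × [ΔT,m,X1,X2,X3]:
  Θ: [ 1  0 -3 -1  0]
  M: [ 0  1 -2 -1  2]
Row reduction gives pivot columns ΔT,m; rank = 2
5 vars − rank 2 = 3 Π groups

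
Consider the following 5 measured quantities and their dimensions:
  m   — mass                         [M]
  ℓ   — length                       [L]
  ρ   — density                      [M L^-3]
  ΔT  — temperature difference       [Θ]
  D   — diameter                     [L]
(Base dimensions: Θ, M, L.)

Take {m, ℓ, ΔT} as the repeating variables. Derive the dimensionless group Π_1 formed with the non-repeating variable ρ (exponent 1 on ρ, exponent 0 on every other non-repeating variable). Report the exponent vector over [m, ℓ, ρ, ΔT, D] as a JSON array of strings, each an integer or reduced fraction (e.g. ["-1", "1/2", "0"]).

Write exponents as rows Θ,M,L / cols m,ℓ,ρ,ΔT,D:
  Θ: [ 0  0  0  1  0]
  M: [ 1  0  1  0  0]
  L: [ 0  1 -3  0  1]
Row reduction gives pivot columns m,ℓ,ΔT; rank = 3
Repeat: m,ℓ,ΔT; free: ρ,D
RREF:
  r0: [   1    0    1    0    0]
  r1: [   0    1   -3    0    1]
  r2: [   0    0    0    1    0]
Fix exponent of ρ at 1, D at 0; solve each RREF row for its pivot's exponent:
  r0: exp(m) + (1)·1 = 0 ⇒ exp(m) = -1
  r1: exp(ℓ) + (-3)·1 = 0 ⇒ exp(ℓ) = 3
  r2: exp(ΔT) + (0)·1 = 0 ⇒ exp(ΔT) = 0
Π_1 = m^-1 · ℓ^3 · ρ

["-1", "3", "1", "0", "0"]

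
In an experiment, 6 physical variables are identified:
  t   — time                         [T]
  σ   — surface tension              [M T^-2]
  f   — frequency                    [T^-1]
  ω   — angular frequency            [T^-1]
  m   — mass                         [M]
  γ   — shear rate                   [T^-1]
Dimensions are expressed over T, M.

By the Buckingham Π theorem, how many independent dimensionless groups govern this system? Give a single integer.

4

Dimensional matrix (T×M by t×σ×f×ω×m×γ):
  T: [ 1 -2 -1 -1  0 -1]
  M: [ 0  1  0  0  1  0]
Row reduction gives pivot columns t,σ; rank = 2
Π count = n − r = 6 − 2 = 4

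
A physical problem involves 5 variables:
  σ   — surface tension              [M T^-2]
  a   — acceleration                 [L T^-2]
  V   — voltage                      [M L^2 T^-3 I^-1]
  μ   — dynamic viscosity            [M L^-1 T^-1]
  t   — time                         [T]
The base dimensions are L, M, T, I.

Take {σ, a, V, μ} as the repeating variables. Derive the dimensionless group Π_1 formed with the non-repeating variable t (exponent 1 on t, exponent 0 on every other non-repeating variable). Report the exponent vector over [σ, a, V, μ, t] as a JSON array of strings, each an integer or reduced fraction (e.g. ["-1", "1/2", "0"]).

Exponent matrix [L,M,T,I] × [σ,a,V,μ,t]:
  L: [ 0  1  2 -1  0]
  M: [ 1  0  1  1  0]
  T: [-2 -2 -3 -1  1]
  I: [ 0  0 -1  0  0]
Row reduction gives pivot columns σ,a,V,μ; rank = 4
Repeat: σ,a,V,μ; free: t
RREF:
  r0: [   1    0    0    0    1]
  r1: [   0    1    0    0   -1]
  r2: [   0    0    1    0    0]
  r3: [   0    0    0    1   -1]
Fix exponent of t at 1; solve each RREF row for its pivot's exponent:
  r0: exp(σ) + (1)·1 = 0 ⇒ exp(σ) = -1
  r1: exp(a) + (-1)·1 = 0 ⇒ exp(a) = 1
  r2: exp(V) + (0)·1 = 0 ⇒ exp(V) = 0
  r3: exp(μ) + (-1)·1 = 0 ⇒ exp(μ) = 1
Π_1 = σ^-1 · a · μ · t

["-1", "1", "0", "1", "1"]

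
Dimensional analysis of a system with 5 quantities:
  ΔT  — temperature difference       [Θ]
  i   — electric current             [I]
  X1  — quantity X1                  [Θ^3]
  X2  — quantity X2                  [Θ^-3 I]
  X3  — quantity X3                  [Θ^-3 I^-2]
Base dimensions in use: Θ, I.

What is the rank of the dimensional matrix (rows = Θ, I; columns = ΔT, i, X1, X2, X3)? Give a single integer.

Dimensional matrix (Θ×I by ΔT×i×X1×X2×X3):
  Θ: [ 1  0  3 -3 -3]
  I: [ 0  1  0  1 -2]
Row reduction gives pivot columns ΔT,i; rank = 2

2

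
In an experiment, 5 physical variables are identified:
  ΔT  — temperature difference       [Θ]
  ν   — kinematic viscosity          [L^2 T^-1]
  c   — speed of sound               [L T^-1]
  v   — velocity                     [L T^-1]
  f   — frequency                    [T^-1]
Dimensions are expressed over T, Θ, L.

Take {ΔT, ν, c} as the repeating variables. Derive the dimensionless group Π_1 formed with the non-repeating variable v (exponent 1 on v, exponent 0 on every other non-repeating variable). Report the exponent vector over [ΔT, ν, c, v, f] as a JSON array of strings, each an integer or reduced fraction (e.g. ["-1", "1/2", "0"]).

Write exponents as rows T,Θ,L / cols ΔT,ν,c,v,f:
  T: [ 0 -1 -1 -1 -1]
  Θ: [ 1  0  0  0  0]
  L: [ 0  2  1  1  0]
Row reduction gives pivot columns ΔT,ν,c; rank = 3
Pivot set = {ΔT,ν,c}, free = {v,f}
RREF:
  r0: [   1    0    0    0    0]
  r1: [   0    1    0    0   -1]
  r2: [   0    0    1    1    2]
Fix exponent of v at 1, f at 0; solve each RREF row for its pivot's exponent:
  r0: exp(ΔT) + (0)·1 = 0 ⇒ exp(ΔT) = 0
  r1: exp(ν) + (0)·1 = 0 ⇒ exp(ν) = 0
  r2: exp(c) + (1)·1 = 0 ⇒ exp(c) = -1
Π_1 = c^-1 · v

["0", "0", "-1", "1", "0"]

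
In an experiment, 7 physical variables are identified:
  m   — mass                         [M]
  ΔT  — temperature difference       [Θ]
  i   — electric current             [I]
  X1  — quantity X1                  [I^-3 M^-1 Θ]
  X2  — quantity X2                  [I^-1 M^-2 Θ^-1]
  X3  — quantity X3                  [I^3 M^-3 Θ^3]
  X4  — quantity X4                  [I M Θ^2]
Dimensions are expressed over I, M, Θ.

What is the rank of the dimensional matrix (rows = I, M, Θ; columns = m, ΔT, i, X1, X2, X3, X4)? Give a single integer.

Exponent matrix [I,M,Θ] × [m,ΔT,i,X1,X2,X3,X4]:
  I: [ 0  0  1 -3 -1  3  1]
  M: [ 1  0  0 -1 -2 -3  1]
  Θ: [ 0  1  0  1 -1  3  2]
RREF → pivots at {m,ΔT,i} ⇒ r = 3

3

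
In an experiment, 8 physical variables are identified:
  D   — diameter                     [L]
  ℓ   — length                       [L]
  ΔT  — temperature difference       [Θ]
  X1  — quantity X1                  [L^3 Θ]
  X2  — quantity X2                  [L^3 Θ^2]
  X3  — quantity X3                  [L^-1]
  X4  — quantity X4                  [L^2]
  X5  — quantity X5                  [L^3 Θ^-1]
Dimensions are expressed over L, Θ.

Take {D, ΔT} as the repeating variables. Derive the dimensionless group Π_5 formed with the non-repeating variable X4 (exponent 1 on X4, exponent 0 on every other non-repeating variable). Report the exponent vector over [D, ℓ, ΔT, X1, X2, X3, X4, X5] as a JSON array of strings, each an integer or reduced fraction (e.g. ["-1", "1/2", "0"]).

Dimensional matrix (L×Θ by D×ℓ×ΔT×X1×X2×X3×X4×X5):
  L: [ 1  1  0  3  3 -1  2  3]
  Θ: [ 0  0  1  1  2  0  0 -1]
Row reduction gives pivot columns D,ΔT; rank = 2
Repeat: D,ΔT; free: ℓ,X1,X2,X3,X4,X5
RREF:
  r0: [   1    1    0    3    3   -1    2    3]
  r1: [   0    0    1    1    2    0    0   -1]
Fix exponent of X4 at 1, ℓ at 0, X1 at 0, X2 at 0, X3 at 0, X5 at 0; solve each RREF row for its pivot's exponent:
  r0: exp(D) + (2)·1 = 0 ⇒ exp(D) = -2
  r1: exp(ΔT) + (0)·1 = 0 ⇒ exp(ΔT) = 0
Π_5 = D^-2 · X4

["-2", "0", "0", "0", "0", "0", "1", "0"]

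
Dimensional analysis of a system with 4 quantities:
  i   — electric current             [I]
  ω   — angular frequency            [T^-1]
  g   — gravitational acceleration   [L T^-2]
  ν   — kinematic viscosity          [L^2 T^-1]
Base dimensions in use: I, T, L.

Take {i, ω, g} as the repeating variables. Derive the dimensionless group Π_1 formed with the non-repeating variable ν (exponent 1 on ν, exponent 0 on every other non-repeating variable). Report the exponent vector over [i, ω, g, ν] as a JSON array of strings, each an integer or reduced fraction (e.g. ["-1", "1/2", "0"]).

Dimensional matrix (I×T×L by i×ω×g×ν):
  I: [ 1  0  0  0]
  T: [ 0 -1 -2 -1]
  L: [ 0  0  1  2]
RREF → pivots at {i,ω,g} ⇒ r = 3
Repeat: i,ω,g; free: ν
RREF:
  r0: [   1    0    0    0]
  r1: [   0    1    0   -3]
  r2: [   0    0    1    2]
Fix exponent of ν at 1; solve each RREF row for its pivot's exponent:
  r0: exp(i) + (0)·1 = 0 ⇒ exp(i) = 0
  r1: exp(ω) + (-3)·1 = 0 ⇒ exp(ω) = 3
  r2: exp(g) + (2)·1 = 0 ⇒ exp(g) = -2
Π_1 = ω^3 · g^-2 · ν

["0", "3", "-2", "1"]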